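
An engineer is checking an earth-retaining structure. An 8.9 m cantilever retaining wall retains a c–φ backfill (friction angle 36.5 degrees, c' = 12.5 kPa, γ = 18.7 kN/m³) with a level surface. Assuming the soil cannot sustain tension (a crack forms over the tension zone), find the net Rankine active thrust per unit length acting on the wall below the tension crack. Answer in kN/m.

K_a = 0.2541; √K_a = 0.5040.
Tension-crack depth z_c = 2c/(γ√K_a) = 2×12.5/(18.7×0.5040) = 2.652 m.
σ_a at base = K_a γ H − 2c√K_a = 0.2541×18.7×8.9 − 2×12.5×0.5040 = 29.68 kPa.
P_a = ½ × 29.68 × (H − z_c) = 0.5×29.68×6.248 = 92.72 kN/m.

92.7 kN/m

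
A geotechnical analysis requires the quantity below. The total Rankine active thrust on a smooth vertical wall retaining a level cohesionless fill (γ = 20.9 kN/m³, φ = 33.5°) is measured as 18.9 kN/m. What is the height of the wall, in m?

2.50 m

K_a = 0.2887. P_a = ½ K_a γ H² ⇒ H = √(2P_a/(K_a γ)).
H = √(2×18.9/(0.2887×20.9)) = 2.503 m.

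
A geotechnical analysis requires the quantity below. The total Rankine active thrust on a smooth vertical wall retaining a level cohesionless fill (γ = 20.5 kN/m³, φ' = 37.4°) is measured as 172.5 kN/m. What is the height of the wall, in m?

K_a = 0.2443. P_a = ½ K_a γ H² ⇒ H = √(2P_a/(K_a γ)).
H = √(2×172.5/(0.2443×20.5)) = 8.300 m.

8.30 m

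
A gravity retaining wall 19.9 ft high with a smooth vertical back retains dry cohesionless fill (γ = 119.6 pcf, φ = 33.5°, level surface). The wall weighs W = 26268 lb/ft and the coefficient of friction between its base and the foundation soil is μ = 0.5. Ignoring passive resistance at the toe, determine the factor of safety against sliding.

1.92

K_a = tan²(45° − 33.5°/2) = 0.2887.
P_a = ½K_aγH² = 0.5×0.2887×119.6×19.9² = 6837 lb/ft, acting at H/3 = 6.633 ft above the base.
FS_sliding = μW / P_a = 0.5×26268 / 6837 = 1.921.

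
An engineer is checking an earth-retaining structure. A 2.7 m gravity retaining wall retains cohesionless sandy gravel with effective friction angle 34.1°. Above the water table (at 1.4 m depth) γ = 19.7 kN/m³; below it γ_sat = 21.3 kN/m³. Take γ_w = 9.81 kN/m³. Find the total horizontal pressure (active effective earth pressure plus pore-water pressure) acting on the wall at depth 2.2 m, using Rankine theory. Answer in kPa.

18.2 kPa

K_a = (1 − sin φ)/(1 + sin φ) = 0.2815.
γ' = 21.3 − 9.81 = 11.49 kN/m³.
Effective vertical stress at 2.2 m: σ'_v = 19.7×1.4 + 11.49×0.800 = 36.77 kPa.
σ'_h = K_a σ'_v = 0.2815 × 36.77 = 10.35 kPa; u = γ_w × 0.800 = 7.848 kPa.
Total σ_h = 10.35 + 7.848 = 18.20 kPa.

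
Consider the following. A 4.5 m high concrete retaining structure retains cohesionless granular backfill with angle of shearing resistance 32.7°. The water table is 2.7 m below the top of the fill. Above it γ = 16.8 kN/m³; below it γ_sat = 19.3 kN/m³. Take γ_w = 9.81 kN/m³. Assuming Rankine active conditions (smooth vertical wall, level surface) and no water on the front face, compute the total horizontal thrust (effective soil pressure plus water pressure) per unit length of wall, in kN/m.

63.1 kN/m

K_a = tan²(45° − φ/2) = 0.2985.
γ' = 19.3 − 9.81 = 9.490 kN/m³. Depth below WT = 1.8 m.
σ'_h at WT = K_a γ d_w = 13.54 kPa; at base = 13.54 + K_a γ' × 1.8 = 18.64 kPa.
P₁ (0–2.7 m) = ½×13.54×2.7 = 18.28. P₂ (2.7–4.5 m) = ½(13.54+18.64)×1.8 = 28.96.
P_w = ½ γ_w h₂² = 0.5×9.81×1.8² = 15.89. Total = 18.28+28.96+15.89 = 63.13 kN/m.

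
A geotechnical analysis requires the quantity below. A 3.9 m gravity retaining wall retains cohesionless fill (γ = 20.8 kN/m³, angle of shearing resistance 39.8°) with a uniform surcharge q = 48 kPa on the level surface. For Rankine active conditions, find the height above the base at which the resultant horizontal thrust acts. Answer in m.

K_a = 0.2194.
Triangular part P₁ = ½K_aγH² = 34.71 at H/3 = 1.300 m; rectangular part P₂ = K_a q H = 41.08 at H/2 = 1.950 m.
ȳ = (P₁·1.300 + P₂·1.950)/(P₁+P₂) = 1.652 m.

1.65 m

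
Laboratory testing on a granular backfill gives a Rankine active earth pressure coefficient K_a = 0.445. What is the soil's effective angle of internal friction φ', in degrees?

K_a = tan²(45° − φ/2) ⇒ 45° − φ/2 = arctan(√0.445) = 33.71°.
φ = 2(45° − 33.71°) = 22.59°.

22.6°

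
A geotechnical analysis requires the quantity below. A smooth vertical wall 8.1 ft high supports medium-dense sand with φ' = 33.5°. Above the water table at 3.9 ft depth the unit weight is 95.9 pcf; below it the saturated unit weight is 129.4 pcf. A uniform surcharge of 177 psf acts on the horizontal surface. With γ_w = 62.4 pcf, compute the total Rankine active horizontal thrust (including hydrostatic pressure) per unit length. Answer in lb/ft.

K_a = tan²(45° − φ/2) = 0.2887.
γ' = 129.4 − 62.4 = 67.00 pcf. h₂ = H − d_w = 4.2 ft.
σ'_h: at surface K_a·q = 51.10; at WT K_a(q+γd_w) = 159.1; at base K_a(q+γd_w+γ'h₂) = 240.3 psf.
P₁ = ½(51.10+159.1)×3.9 = 409.9; P₂ = ½(159.1+240.3)×4.2 = 838.8; P_w = ½γ_w h₂² = 550.4.
Total = 409.9+838.8+550.4 = 1799 lb/ft.

1800 lb/ft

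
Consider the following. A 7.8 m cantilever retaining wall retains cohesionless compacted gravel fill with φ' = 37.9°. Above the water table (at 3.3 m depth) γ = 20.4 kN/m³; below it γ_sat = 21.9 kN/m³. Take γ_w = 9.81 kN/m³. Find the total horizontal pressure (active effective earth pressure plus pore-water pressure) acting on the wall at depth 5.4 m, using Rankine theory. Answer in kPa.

K_a = (1 − sin φ)/(1 + sin φ) = 0.2389.
γ' = 21.9 − 9.81 = 12.09 kN/m³.
Effective vertical stress at 5.4 m: σ'_v = 20.4×3.3 + 12.09×2.10 = 92.71 kPa.
σ'_h = K_a σ'_v = 0.2389 × 92.71 = 22.15 kPa; u = γ_w × 2.10 = 20.60 kPa.
Total σ_h = 22.15 + 20.60 = 42.75 kPa.

42.8 kPa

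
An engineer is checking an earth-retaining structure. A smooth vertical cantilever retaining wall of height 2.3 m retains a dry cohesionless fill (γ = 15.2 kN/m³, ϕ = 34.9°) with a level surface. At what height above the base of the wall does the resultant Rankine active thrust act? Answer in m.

K_a = 0.2721.
The pressure distribution is triangular, so the resultant acts at H/3 above the base = 2.3/3 = 0.7667 m.

0.767 m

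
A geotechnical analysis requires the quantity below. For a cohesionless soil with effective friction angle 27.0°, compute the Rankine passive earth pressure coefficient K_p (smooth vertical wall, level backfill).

K_p = (1 + sin φ)/(1 − sin φ) = tan²(45° + 27.0°/2) = 2.663.

2.66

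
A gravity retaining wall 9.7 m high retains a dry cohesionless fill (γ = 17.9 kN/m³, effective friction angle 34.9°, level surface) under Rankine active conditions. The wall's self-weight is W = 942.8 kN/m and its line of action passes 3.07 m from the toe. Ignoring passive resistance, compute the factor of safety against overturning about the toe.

3.91

K_a = tan²(45° − 34.9°/2) = 0.2721.
P_a = ½K_aγH² = 0.5×0.2721×17.9×9.7² = 229.2 kN/m, acting at H/3 = 3.233 m above the base.
Overturning moment M_o = P_a × H/3 = 229.2 × 3.233 = 741.0.
Resisting moment M_r = W × 3.07 = 942.8 × 3.07 = 2894.
FS_overturning = M_r/M_o = 2894/741.0 = 3.906.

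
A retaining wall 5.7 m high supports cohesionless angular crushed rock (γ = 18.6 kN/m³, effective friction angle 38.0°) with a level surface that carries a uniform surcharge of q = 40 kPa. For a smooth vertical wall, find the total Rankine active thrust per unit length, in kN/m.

K_a = tan²(45° − φ/2) = 0.2379.
Soil triangle: ½ K_a γ H² = 0.5×0.2379×18.6×5.7² = 71.88 kN/m.
Surcharge rectangle: K_a q H = 0.2379×40×5.7 = 54.24 kN/m.
Total = 71.88 + 54.24 = 126.1 kN/m.

126 kN/m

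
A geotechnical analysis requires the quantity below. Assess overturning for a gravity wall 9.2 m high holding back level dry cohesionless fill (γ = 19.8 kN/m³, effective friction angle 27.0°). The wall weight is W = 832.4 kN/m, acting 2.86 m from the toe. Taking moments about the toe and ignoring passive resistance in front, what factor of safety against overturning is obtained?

K_a = tan²(45° − 27.0°/2) = 0.3755.
P_a = ½K_aγH² = 0.5×0.3755×19.8×9.2² = 314.7 kN/m, acting at H/3 = 3.067 m above the base.
Overturning moment M_o = P_a × H/3 = 314.7 × 3.067 = 965.0.
Resisting moment M_r = W × 2.86 = 832.4 × 2.86 = 2381.
FS_overturning = M_r/M_o = 2381/965.0 = 2.467.

2.47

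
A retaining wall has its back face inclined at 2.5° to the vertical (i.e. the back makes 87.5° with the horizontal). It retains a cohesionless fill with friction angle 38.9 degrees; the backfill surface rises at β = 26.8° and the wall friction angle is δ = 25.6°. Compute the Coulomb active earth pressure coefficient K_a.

0.334

K_a = sin²(α+φ) / [sin²α · sin(α−δ) · (1 + √{sin(φ+δ)sin(φ−β) / (sin(α−δ)sin(α+β))})²].
With α = 87.5°, φ = 38.9°, δ = 25.6°, β = 26.8°: K_a = 0.3336.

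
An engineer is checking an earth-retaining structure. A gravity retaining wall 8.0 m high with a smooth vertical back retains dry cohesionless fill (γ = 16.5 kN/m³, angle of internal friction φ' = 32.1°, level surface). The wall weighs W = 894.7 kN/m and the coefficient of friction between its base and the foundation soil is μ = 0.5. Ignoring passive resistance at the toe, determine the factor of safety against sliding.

2.77

K_a = tan²(45° − 32.1°/2) = 0.3060.
P_a = ½K_aγH² = 0.5×0.3060×16.5×8.0² = 161.6 kN/m, acting at H/3 = 2.667 m above the base.
FS_sliding = μW / P_a = 0.5×894.7 / 161.6 = 2.769.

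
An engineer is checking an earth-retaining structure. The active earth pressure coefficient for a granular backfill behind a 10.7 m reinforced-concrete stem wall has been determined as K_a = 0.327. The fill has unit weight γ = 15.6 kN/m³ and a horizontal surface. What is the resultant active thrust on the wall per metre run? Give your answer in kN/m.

P = ½ K_a γ H² = 0.5 × 0.327 × 15.6 × 10.7² = 292.0 kN/m.

292 kN/m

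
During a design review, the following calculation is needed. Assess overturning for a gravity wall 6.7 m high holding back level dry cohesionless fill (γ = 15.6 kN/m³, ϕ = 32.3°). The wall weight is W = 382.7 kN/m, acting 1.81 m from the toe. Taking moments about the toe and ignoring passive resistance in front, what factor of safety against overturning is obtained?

K_a = tan²(45° − 32.3°/2) = 0.3035.
P_a = ½K_aγH² = 0.5×0.3035×15.6×6.7² = 106.3 kN/m, acting at H/3 = 2.233 m above the base.
Overturning moment M_o = P_a × H/3 = 106.3 × 2.233 = 237.3.
Resisting moment M_r = W × 1.81 = 382.7 × 1.81 = 692.7.
FS_overturning = M_r/M_o = 692.7/237.3 = 2.919.

2.92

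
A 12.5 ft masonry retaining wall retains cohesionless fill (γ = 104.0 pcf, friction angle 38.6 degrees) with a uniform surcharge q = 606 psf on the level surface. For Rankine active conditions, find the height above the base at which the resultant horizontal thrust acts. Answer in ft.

K_a = 0.2316.
Triangular part P₁ = ½K_aγH² = 1882 at H/3 = 4.167 ft; rectangular part P₂ = K_a q H = 1755 at H/2 = 6.250 ft.
ȳ = (P₁·4.167 + P₂·6.250)/(P₁+P₂) = 5.172 ft.

5.17 ft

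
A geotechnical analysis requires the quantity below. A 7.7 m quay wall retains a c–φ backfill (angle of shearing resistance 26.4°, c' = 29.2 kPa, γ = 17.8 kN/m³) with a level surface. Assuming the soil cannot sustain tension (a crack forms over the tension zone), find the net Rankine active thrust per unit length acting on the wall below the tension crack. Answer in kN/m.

19.8 kN/m

K_a = 0.3844; √K_a = 0.6200.
Tension-crack depth z_c = 2c/(γ√K_a) = 2×29.2/(17.8×0.6200) = 5.292 m.
σ_a at base = K_a γ H − 2c√K_a = 0.3844×17.8×7.7 − 2×29.2×0.6200 = 16.48 kPa.
P_a = ½ × 16.48 × (H − z_c) = 0.5×16.48×2.408 = 19.85 kN/m.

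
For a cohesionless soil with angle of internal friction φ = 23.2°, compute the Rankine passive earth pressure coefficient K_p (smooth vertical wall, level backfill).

2.30

K_p = (1 + sin φ)/(1 − sin φ) = tan²(45° + 23.2°/2) = 2.300.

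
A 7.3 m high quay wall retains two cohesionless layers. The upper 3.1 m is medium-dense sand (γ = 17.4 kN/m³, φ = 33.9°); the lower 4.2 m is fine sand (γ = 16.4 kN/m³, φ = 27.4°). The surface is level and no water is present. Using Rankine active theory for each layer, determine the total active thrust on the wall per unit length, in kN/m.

K_a1 = tan²(45°−33.9°/2) = 0.2839; K_a2 = tan²(45°−27.4°/2) = 0.3697.
Layer 1: σ at base = K_a1 γ₁ h₁ = 15.31 kPa; P₁ = ½×15.31×3.1 = 23.74.
Layer 2: σ_v at top = γ₁h₁ = 53.94; σ_h top = K_a2×53.94 = 19.94; σ_h base = K_a2×(53.94+16.4×4.2) = 45.40.
P₂ = ½(19.94+45.40)×4.2 = 137.2. Total P_a = 23.74+137.2 = 161.0 kN/m.

161 kN/m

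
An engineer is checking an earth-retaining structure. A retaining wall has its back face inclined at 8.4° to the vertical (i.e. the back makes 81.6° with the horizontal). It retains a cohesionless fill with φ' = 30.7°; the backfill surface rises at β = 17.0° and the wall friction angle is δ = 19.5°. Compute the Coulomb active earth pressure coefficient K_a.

K_a = sin²(α+φ) / [sin²α · sin(α−δ) · (1 + √{sin(φ+δ)sin(φ−β) / (sin(α−δ)sin(α+β))})²].
With α = 81.6°, φ = 30.7°, δ = 19.5°, β = 17.0°: K_a = 0.4667.

0.467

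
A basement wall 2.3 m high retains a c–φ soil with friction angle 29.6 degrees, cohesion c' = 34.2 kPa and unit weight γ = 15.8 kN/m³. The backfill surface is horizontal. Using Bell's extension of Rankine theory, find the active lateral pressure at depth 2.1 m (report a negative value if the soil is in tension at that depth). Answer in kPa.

-28.6 kPa

K_a = (1 − sin φ)/(1 + sin φ) = 0.3387.
σ_a = K_a γ z − 2c√K_a = 0.3387×15.8×2.1 − 2×34.2×0.5820 = -28.57 kPa.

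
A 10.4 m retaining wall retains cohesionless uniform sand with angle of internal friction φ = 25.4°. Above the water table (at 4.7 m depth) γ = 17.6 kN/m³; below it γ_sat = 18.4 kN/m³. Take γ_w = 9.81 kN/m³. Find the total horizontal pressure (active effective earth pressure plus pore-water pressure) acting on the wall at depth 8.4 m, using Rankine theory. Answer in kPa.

K_a = (1 − sin φ)/(1 + sin φ) = 0.3996.
γ' = 18.4 − 9.81 = 8.590 kN/m³.
Effective vertical stress at 8.4 m: σ'_v = 17.6×4.7 + 8.590×3.70 = 114.5 kPa.
σ'_h = K_a σ'_v = 0.3996 × 114.5 = 45.76 kPa; u = γ_w × 3.70 = 36.30 kPa.
Total σ_h = 45.76 + 36.30 = 82.06 kPa.

82.1 kPa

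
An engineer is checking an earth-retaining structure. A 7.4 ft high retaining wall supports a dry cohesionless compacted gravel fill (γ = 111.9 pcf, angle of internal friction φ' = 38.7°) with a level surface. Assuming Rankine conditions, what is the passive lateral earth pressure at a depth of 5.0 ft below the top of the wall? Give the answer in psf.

2430 psf

K_p = (1 + sin φ)/(1 − sin φ) = 4.337.
σ_h = K_p γ z = 4.337 × 111.9 × 5.0 = 2426 psf.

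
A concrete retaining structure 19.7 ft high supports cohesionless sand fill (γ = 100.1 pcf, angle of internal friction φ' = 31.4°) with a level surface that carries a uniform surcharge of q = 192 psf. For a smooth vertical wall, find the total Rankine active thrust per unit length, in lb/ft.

K_a = tan²(45° − φ/2) = 0.3149.
Soil triangle: ½ K_a γ H² = 0.5×0.3149×100.1×19.7² = 6117 lb/ft.
Surcharge rectangle: K_a q H = 0.3149×192×19.7 = 1191 lb/ft.
Total = 6117 + 1191 = 7308 lb/ft.

7310 lb/ft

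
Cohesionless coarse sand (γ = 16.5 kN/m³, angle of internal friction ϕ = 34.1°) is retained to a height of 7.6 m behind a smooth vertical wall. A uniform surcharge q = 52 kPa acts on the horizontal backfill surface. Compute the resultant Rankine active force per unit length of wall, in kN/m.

245 kN/m

K_a = tan²(45° − φ/2) = 0.2815.
Soil triangle: ½ K_a γ H² = 0.5×0.2815×16.5×7.6² = 134.2 kN/m.
Surcharge rectangle: K_a q H = 0.2815×52×7.6 = 111.3 kN/m.
Total = 134.2 + 111.3 = 245.4 kN/m.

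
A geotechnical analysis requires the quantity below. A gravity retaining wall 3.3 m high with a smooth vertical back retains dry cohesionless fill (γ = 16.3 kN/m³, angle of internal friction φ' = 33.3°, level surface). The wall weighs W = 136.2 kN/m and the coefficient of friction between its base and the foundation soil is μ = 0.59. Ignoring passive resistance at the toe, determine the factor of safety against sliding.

3.11

K_a = tan²(45° − 33.3°/2) = 0.2911.
P_a = ½K_aγH² = 0.5×0.2911×16.3×3.3² = 25.84 kN/m, acting at H/3 = 1.100 m above the base.
FS_sliding = μW / P_a = 0.59×136.2 / 25.84 = 3.110.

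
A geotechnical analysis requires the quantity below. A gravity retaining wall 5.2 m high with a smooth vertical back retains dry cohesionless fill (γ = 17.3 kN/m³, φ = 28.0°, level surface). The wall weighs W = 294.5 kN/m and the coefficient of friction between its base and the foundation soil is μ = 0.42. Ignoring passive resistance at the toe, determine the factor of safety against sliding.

1.46

K_a = tan²(45° − 28.0°/2) = 0.3610.
P_a = ½K_aγH² = 0.5×0.3610×17.3×5.2² = 84.44 kN/m, acting at H/3 = 1.733 m above the base.
FS_sliding = μW / P_a = 0.42×294.5 / 84.44 = 1.465.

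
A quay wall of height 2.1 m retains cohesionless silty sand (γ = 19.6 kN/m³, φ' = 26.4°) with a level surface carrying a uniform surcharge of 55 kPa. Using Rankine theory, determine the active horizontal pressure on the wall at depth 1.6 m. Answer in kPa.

K_a = (1 − sin φ)/(1 + sin φ) = 0.3844.
σ_v = γz + q = 19.6 × 1.6 + 55 = 86.36 kPa.
σ_h = K_a σ_v = 0.3844 × 86.36 = 33.20 kPa.

33.2 kPa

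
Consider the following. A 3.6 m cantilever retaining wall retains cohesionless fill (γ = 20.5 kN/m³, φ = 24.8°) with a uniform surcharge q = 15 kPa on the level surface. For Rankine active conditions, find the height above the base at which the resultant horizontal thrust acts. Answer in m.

1.37 m

K_a = 0.4090.
Triangular part P₁ = ½K_aγH² = 54.33 at H/3 = 1.200 m; rectangular part P₂ = K_a q H = 22.09 at H/2 = 1.800 m.
ȳ = (P₁·1.200 + P₂·1.800)/(P₁+P₂) = 1.373 m.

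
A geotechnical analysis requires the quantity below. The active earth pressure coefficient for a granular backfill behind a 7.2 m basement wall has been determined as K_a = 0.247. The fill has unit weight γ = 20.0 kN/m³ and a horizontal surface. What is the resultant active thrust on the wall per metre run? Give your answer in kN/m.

128 kN/m

P = ½ K_a γ H² = 0.5 × 0.247 × 20.0 × 7.2² = 128.0 kN/m.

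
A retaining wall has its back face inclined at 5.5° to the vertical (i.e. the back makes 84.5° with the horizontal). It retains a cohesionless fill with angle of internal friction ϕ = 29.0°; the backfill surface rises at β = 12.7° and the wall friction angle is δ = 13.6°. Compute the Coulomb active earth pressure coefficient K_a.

0.427

K_a = sin²(α+φ) / [sin²α · sin(α−δ) · (1 + √{sin(φ+δ)sin(φ−β) / (sin(α−δ)sin(α+β))})²].
With α = 84.5°, φ = 29.0°, δ = 13.6°, β = 12.7°: K_a = 0.4271.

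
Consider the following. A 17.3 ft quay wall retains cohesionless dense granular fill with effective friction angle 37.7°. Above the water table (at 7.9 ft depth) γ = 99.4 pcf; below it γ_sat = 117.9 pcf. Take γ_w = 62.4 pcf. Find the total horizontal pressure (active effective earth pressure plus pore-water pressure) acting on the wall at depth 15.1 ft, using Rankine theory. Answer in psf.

K_a = (1 − sin φ)/(1 + sin φ) = 0.2411.
γ' = 117.9 − 62.4 = 55.50 pcf.
Effective vertical stress at 15.1 ft: σ'_v = 99.4×7.9 + 55.50×7.20 = 1185 psf.
σ'_h = K_a σ'_v = 0.2411 × 1185 = 285.6 psf; u = γ_w × 7.20 = 449.3 psf.
Total σ_h = 285.6 + 449.3 = 734.9 psf.

735 psf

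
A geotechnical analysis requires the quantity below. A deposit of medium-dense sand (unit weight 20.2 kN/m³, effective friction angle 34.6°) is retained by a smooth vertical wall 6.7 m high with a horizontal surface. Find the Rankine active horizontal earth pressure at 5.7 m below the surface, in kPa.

31.7 kPa

K_a = (1 − sin φ)/(1 + sin φ) = 0.2756.
σ_h = K_a γ z = 0.2756 × 20.2 × 5.7 = 31.74 kPa.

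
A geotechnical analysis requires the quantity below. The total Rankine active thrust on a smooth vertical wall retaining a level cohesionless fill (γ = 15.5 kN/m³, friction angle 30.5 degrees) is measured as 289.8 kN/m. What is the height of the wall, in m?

10.7 m

K_a = 0.3267. P_a = ½ K_a γ H² ⇒ H = √(2P_a/(K_a γ)).
H = √(2×289.8/(0.3267×15.5)) = 10.70 m.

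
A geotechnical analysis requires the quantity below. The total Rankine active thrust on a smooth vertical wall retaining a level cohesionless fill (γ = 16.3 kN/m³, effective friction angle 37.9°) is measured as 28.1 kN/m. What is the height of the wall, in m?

3.80 m

K_a = 0.2389. P_a = ½ K_a γ H² ⇒ H = √(2P_a/(K_a γ)).
H = √(2×28.1/(0.2389×16.3)) = 3.799 m.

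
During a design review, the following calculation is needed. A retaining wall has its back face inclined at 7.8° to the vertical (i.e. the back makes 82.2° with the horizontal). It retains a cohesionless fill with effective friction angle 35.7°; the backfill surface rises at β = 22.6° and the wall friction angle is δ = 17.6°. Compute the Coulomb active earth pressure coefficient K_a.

K_a = sin²(α+φ) / [sin²α · sin(α−δ) · (1 + √{sin(φ+δ)sin(φ−β) / (sin(α−δ)sin(α+β))})²].
With α = 82.2°, φ = 35.7°, δ = 17.6°, β = 22.6°: K_a = 0.4154.

0.415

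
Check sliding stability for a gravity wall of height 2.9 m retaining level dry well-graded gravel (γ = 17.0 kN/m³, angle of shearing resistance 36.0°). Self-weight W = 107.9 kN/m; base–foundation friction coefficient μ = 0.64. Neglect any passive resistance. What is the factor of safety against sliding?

K_a = tan²(45° − 36.0°/2) = 0.2596.
P_a = ½K_aγH² = 0.5×0.2596×17.0×2.9² = 18.56 kN/m, acting at H/3 = 0.9667 m above the base.
FS_sliding = μW / P_a = 0.64×107.9 / 18.56 = 3.721.

3.72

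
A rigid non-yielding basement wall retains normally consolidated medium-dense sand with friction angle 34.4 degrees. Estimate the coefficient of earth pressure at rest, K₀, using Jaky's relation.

0.435

K₀ = 1 − sin φ' = 1 − sin 34.4° = 0.4350.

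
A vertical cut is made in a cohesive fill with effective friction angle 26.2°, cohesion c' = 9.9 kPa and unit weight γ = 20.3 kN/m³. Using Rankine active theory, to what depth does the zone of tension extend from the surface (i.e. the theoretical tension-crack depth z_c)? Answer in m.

K_a = tan²(45° − 26.2°/2) = 0.3874; √K_a = 0.6224.
The active pressure is zero where K_a γ z = 2c√K_a, so z_c = 2c/(γ√K_a) = 2×9.9/(20.3×0.6224) = 1.567 m.

1.57 m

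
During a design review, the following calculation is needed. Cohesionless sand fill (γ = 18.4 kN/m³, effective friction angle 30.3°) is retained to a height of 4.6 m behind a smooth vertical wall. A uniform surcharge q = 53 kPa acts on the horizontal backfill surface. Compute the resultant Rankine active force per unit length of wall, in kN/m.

K_a = tan²(45° − φ/2) = 0.3293.
Soil triangle: ½ K_a γ H² = 0.5×0.3293×18.4×4.6² = 64.11 kN/m.
Surcharge rectangle: K_a q H = 0.3293×53×4.6 = 80.29 kN/m.
Total = 64.11 + 80.29 = 144.4 kN/m.

144 kN/m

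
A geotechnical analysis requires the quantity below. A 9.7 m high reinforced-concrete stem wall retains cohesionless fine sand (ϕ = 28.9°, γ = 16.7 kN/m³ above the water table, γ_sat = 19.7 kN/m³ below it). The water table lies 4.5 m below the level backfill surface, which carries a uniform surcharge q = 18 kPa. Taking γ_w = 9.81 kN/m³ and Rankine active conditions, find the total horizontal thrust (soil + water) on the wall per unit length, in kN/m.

K_a = tan²(45° − φ/2) = 0.3484.
γ' = 19.7 − 9.81 = 9.890 kN/m³. h₂ = H − d_w = 5.2 m.
σ'_h: at surface K_a·q = 6.270; at WT K_a(q+γd_w) = 32.45; at base K_a(q+γd_w+γ'h₂) = 50.37 kPa.
P₁ = ½(6.270+32.45)×4.5 = 87.12; P₂ = ½(32.45+50.37)×5.2 = 215.3; P_w = ½γ_w h₂² = 132.6.
Total = 87.12+215.3+132.6 = 435.1 kN/m.

435 kN/m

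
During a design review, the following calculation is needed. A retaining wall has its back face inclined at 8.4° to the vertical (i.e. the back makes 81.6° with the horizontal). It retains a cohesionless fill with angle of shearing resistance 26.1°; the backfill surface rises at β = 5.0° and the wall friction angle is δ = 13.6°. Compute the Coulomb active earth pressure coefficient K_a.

K_a = sin²(α+φ) / [sin²α · sin(α−δ) · (1 + √{sin(φ+δ)sin(φ−β) / (sin(α−δ)sin(α+β))})²].
With α = 81.6°, φ = 26.1°, δ = 13.6°, β = 5.0°: K_a = 0.4454.

0.445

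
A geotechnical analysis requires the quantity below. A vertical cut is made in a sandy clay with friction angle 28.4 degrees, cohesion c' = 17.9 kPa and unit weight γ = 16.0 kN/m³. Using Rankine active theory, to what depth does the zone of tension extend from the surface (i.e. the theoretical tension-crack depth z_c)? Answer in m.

K_a = tan²(45° − 28.4°/2) = 0.3554; √K_a = 0.5961.
The active pressure is zero where K_a γ z = 2c√K_a, so z_c = 2c/(γ√K_a) = 2×17.9/(16.0×0.5961) = 3.753 m.

3.75 m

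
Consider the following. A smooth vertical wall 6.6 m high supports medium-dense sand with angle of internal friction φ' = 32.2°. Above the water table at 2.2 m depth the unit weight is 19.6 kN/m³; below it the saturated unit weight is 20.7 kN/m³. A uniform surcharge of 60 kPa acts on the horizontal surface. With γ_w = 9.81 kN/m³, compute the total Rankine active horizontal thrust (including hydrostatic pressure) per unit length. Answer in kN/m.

K_a = tan²(45° − φ/2) = 0.3047.
γ' = 20.7 − 9.81 = 10.89 kN/m³. h₂ = H − d_w = 4.4 m.
σ'_h: at surface K_a·q = 18.28; at WT K_a(q+γd_w) = 31.42; at base K_a(q+γd_w+γ'h₂) = 46.03 kPa.
P₁ = ½(18.28+31.42)×2.2 = 54.68; P₂ = ½(31.42+46.03)×4.4 = 170.4; P_w = ½γ_w h₂² = 94.96.
Total = 54.68+170.4+94.96 = 320.0 kN/m.

320 kN/m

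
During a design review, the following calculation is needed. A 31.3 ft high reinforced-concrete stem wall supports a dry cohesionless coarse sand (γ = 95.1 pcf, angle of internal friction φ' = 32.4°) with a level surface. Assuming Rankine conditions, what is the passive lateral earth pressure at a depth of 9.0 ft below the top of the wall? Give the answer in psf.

K_p = (1 + sin φ)/(1 − sin φ) = 3.309.
σ_h = K_p γ z = 3.309 × 95.1 × 9.0 = 2832 psf.

2830 psf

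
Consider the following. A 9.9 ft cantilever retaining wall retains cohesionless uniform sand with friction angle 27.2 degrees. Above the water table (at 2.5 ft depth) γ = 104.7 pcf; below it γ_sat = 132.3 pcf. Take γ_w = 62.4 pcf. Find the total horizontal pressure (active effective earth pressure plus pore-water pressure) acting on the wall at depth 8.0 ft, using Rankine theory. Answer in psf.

K_a = (1 − sin φ)/(1 + sin φ) = 0.3726.
γ' = 132.3 − 62.4 = 69.90 pcf.
Effective vertical stress at 8.0 ft: σ'_v = 104.7×2.5 + 69.90×5.50 = 646.2 psf.
σ'_h = K_a σ'_v = 0.3726 × 646.2 = 240.8 psf; u = γ_w × 5.50 = 343.2 psf.
Total σ_h = 240.8 + 343.2 = 584.0 psf.

584 psf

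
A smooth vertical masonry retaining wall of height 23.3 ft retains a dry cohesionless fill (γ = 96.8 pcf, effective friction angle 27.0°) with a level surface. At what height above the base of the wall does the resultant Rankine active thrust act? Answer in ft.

7.77 ft

K_a = 0.3755.
The pressure distribution is triangular, so the resultant acts at H/3 above the base = 23.3/3 = 7.767 ft.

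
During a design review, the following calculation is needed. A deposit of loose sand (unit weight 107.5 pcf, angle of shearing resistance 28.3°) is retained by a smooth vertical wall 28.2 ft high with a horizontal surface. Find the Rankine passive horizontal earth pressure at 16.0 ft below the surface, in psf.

4820 psf

K_p = (1 + sin φ)/(1 − sin φ) = 2.803.
σ_h = K_p γ z = 2.803 × 107.5 × 16.0 = 4821 psf.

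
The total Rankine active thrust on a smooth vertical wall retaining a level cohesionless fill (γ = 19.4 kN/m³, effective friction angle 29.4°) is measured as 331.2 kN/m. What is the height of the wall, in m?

10.00 m

K_a = 0.3415. P_a = ½ K_a γ H² ⇒ H = √(2P_a/(K_a γ)).
H = √(2×331.2/(0.3415×19.4)) = 10.000 m.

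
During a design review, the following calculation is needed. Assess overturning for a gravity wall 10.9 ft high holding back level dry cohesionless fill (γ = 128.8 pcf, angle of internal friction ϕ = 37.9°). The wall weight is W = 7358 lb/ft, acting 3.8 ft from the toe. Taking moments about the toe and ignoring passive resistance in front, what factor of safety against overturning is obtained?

K_a = tan²(45° − 37.9°/2) = 0.2389.
P_a = ½K_aγH² = 0.5×0.2389×128.8×10.9² = 1828 lb/ft, acting at H/3 = 3.633 ft above the base.
Overturning moment M_o = P_a × H/3 = 1828 × 3.633 = 6642.
Resisting moment M_r = W × 3.8 = 7358 × 3.8 = 27960.
FS_overturning = M_r/M_o = 27960/6642 = 4.209.

4.21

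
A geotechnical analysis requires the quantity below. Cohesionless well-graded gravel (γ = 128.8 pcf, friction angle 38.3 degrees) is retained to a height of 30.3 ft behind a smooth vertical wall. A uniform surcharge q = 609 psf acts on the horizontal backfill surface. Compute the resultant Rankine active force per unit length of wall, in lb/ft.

K_a = tan²(45° − φ/2) = 0.2347.
Soil triangle: ½ K_a γ H² = 0.5×0.2347×128.8×30.3² = 13880 lb/ft.
Surcharge rectangle: K_a q H = 0.2347×609×30.3 = 4332 lb/ft.
Total = 13880 + 4332 = 18210 lb/ft.

18200 lb/ft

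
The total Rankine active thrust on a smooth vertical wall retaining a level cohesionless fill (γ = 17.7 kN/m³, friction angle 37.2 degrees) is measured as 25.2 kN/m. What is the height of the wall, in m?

3.40 m

K_a = 0.2464. P_a = ½ K_a γ H² ⇒ H = √(2P_a/(K_a γ)).
H = √(2×25.2/(0.2464×17.7)) = 3.399 m.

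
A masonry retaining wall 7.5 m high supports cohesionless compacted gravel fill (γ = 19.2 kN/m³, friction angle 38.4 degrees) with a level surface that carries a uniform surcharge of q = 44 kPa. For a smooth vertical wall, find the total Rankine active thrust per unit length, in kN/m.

203 kN/m

K_a = tan²(45° − φ/2) = 0.2337.
Soil triangle: ½ K_a γ H² = 0.5×0.2337×19.2×7.5² = 126.2 kN/m.
Surcharge rectangle: K_a q H = 0.2337×44×7.5 = 77.12 kN/m.
Total = 126.2 + 77.12 = 203.3 kN/m.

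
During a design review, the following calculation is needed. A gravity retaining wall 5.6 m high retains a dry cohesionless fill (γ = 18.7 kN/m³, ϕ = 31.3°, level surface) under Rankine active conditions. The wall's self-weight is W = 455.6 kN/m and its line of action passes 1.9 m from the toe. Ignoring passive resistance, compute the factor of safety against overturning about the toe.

5.00

K_a = tan²(45° − 31.3°/2) = 0.3162.
P_a = ½K_aγH² = 0.5×0.3162×18.7×5.6² = 92.72 kN/m, acting at H/3 = 1.867 m above the base.
Overturning moment M_o = P_a × H/3 = 92.72 × 1.867 = 173.1.
Resisting moment M_r = W × 1.9 = 455.6 × 1.9 = 865.6.
FS_overturning = M_r/M_o = 865.6/173.1 = 5.002.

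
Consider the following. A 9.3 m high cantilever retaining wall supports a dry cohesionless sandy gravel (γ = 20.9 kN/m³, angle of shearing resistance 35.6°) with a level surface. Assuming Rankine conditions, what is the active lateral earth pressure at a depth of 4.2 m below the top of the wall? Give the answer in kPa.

K_a = (1 − sin φ)/(1 + sin φ) = 0.2641.
σ_h = K_a γ z = 0.2641 × 20.9 × 4.2 = 23.18 kPa.

23.2 kPa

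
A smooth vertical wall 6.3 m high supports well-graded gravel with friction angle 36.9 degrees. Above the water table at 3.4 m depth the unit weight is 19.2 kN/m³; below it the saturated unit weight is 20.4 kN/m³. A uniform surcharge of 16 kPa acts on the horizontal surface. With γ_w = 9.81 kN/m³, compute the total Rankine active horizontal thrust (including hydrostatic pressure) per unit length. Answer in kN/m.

K_a = tan²(45° − φ/2) = 0.2497.
γ' = 20.4 − 9.81 = 10.59 kN/m³. h₂ = H − d_w = 2.9 m.
σ'_h: at surface K_a·q = 3.995; at WT K_a(q+γd_w) = 20.29; at base K_a(q+γd_w+γ'h₂) = 27.96 kPa.
P₁ = ½(3.995+20.29)×3.4 = 41.29; P₂ = ½(20.29+27.96)×2.9 = 69.97; P_w = ½γ_w h₂² = 41.25.
Total = 41.29+69.97+41.25 = 152.5 kN/m.

153 kN/m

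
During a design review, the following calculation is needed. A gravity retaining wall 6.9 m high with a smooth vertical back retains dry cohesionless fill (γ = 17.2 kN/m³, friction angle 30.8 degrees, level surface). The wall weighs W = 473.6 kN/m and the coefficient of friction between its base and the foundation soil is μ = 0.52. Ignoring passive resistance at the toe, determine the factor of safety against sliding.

K_a = tan²(45° − 30.8°/2) = 0.3227.
P_a = ½K_aγH² = 0.5×0.3227×17.2×6.9² = 132.1 kN/m, acting at H/3 = 2.300 m above the base.
FS_sliding = μW / P_a = 0.52×473.6 / 132.1 = 1.864.

1.86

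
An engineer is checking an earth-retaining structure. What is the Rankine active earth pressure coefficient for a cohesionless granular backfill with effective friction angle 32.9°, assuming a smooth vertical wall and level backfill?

0.296

K_a = (1 − sin φ)/(1 + sin φ) = (1 − sin 32.9°)/(1 + sin 32.9°) = 0.2960.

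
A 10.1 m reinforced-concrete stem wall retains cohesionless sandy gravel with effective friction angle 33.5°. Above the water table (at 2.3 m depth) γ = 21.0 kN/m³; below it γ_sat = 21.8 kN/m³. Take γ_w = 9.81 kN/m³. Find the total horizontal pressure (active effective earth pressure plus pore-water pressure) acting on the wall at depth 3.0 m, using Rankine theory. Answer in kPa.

23.2 kPa

K_a = (1 − sin φ)/(1 + sin φ) = 0.2887.
γ' = 21.8 − 9.81 = 11.99 kN/m³.
Effective vertical stress at 3.0 m: σ'_v = 21.0×2.3 + 11.99×0.700 = 56.69 kPa.
σ'_h = K_a σ'_v = 0.2887 × 56.69 = 16.37 kPa; u = γ_w × 0.700 = 6.867 kPa.
Total σ_h = 16.37 + 6.867 = 23.23 kPa.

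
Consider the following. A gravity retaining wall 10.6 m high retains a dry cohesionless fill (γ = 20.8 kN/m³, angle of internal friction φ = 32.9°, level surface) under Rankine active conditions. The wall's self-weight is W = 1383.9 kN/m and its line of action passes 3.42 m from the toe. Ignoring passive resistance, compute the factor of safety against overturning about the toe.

3.87

K_a = tan²(45° − 32.9°/2) = 0.2960.
P_a = ½K_aγH² = 0.5×0.2960×20.8×10.6² = 345.9 kN/m, acting at H/3 = 3.533 m above the base.
Overturning moment M_o = P_a × H/3 = 345.9 × 3.533 = 1222.
Resisting moment M_r = W × 3.42 = 1383.9 × 3.42 = 4733.
FS_overturning = M_r/M_o = 4733/1222 = 3.872.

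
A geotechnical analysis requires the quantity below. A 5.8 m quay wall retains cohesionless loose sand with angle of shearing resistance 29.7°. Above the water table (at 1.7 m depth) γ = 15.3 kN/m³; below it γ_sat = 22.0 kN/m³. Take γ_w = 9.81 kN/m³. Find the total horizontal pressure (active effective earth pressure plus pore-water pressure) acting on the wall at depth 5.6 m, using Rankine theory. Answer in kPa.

63.1 kPa

K_a = (1 − sin φ)/(1 + sin φ) = 0.3374.
γ' = 22.0 − 9.81 = 12.19 kN/m³.
Effective vertical stress at 5.6 m: σ'_v = 15.3×1.7 + 12.19×3.90 = 73.55 kPa.
σ'_h = K_a σ'_v = 0.3374 × 73.55 = 24.81 kPa; u = γ_w × 3.90 = 38.26 kPa.
Total σ_h = 24.81 + 38.26 = 63.07 kPa.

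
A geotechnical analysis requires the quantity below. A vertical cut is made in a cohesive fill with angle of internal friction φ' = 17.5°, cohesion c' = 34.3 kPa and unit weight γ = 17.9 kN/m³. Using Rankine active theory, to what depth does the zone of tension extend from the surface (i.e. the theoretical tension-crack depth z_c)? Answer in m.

K_a = tan²(45° − 17.5°/2) = 0.5376; √K_a = 0.7332.
The active pressure is zero where K_a γ z = 2c√K_a, so z_c = 2c/(γ√K_a) = 2×34.3/(17.9×0.7332) = 5.227 m.

5.23 m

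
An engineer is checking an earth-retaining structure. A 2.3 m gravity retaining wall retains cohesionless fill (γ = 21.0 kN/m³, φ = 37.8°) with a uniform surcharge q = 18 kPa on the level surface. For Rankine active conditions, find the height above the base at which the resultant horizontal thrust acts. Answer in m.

K_a = 0.2400.
Triangular part P₁ = ½K_aγH² = 13.33 at H/3 = 0.7667 m; rectangular part P₂ = K_a q H = 9.936 at H/2 = 1.150 m.
ȳ = (P₁·0.7667 + P₂·1.150)/(P₁+P₂) = 0.9304 m.

0.930 m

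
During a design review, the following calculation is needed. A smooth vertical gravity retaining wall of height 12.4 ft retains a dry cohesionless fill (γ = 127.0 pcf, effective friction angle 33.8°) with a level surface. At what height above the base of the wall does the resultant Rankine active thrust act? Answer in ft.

K_a = 0.2851.
The pressure distribution is triangular, so the resultant acts at H/3 above the base = 12.4/3 = 4.133 ft.

4.13 ft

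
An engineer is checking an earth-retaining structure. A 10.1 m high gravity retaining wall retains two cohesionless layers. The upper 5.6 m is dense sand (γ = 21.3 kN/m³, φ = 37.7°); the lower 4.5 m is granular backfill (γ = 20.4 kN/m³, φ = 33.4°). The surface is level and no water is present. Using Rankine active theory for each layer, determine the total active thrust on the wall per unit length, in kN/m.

296 kN/m

K_a1 = tan²(45°−37.7°/2) = 0.2411; K_a2 = tan²(45°−33.4°/2) = 0.2899.
Layer 1: σ at base = K_a1 γ₁ h₁ = 28.75 kPa; P₁ = ½×28.75×5.6 = 80.51.
Layer 2: σ_v at top = γ₁h₁ = 119.3; σ_h top = K_a2×119.3 = 34.58; σ_h base = K_a2×(119.3+20.4×4.5) = 61.20.
P₂ = ½(34.58+61.20)×4.5 = 215.5. Total P_a = 80.51+215.5 = 296.0 kN/m.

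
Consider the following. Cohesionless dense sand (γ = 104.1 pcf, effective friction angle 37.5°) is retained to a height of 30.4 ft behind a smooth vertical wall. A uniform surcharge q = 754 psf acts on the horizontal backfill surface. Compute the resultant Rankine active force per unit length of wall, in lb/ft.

17300 lb/ft

K_a = tan²(45° − φ/2) = 0.2432.
Soil triangle: ½ K_a γ H² = 0.5×0.2432×104.1×30.4² = 11700 lb/ft.
Surcharge rectangle: K_a q H = 0.2432×754×30.4 = 5574 lb/ft.
Total = 11700 + 5574 = 17270 lb/ft.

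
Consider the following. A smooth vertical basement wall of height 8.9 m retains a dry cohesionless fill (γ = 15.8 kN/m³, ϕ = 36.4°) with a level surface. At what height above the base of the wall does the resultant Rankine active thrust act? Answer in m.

K_a = 0.2552.
The pressure distribution is triangular, so the resultant acts at H/3 above the base = 8.9/3 = 2.967 m.

2.97 m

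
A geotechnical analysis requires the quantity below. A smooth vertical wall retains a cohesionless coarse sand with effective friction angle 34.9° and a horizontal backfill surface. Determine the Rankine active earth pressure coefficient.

0.272

K_a = tan²(45° − φ/2) = tan²(27.55°) = 0.2721.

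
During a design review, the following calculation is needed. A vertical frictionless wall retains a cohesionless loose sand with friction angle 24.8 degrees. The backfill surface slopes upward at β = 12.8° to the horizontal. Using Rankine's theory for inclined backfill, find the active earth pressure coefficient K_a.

0.453

K_a = cos β · (cos β − √(cos²β − cos²φ)) / (cos β + √(cos²β − cos²φ)).
cos β = 0.9751, cos φ = 0.9078, √(cos²β − cos²φ) = 0.3562.
K_a = 0.9751 × (0.9751 − 0.3562)/(0.9751 + 0.3562) = 0.4534.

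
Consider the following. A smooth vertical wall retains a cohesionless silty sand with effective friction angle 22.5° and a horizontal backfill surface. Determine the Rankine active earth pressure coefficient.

K_a = (1 − sin φ)/(1 + sin φ) = (1 − sin 22.5°)/(1 + sin 22.5°) = 0.4465.

0.446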